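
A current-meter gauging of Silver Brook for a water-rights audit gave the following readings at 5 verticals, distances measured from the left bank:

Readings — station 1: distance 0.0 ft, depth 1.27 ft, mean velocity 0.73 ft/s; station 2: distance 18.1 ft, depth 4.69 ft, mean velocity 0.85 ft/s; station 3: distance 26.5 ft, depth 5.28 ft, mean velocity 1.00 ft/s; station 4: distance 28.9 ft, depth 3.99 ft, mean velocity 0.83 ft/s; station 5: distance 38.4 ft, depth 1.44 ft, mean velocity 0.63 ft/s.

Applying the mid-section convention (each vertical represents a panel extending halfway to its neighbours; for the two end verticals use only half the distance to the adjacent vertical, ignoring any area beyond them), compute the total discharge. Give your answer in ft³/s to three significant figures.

w_1 = (18.1 − 0.0)/2 = 9.05 ft; q_1 = 0.73 × 1.27 × 9.05 = 8.390 ft³/s
w_2 = (26.5 − 0.0)/2 = 13.25 ft; q_2 = 0.85 × 4.69 × 13.25 = 52.82 ft³/s
w_3 = (28.9 − 18.1)/2 = 5.4 ft; q_3 = 1.00 × 5.28 × 5.4 = 28.51 ft³/s
w_4 = (38.4 − 26.5)/2 = 5.95 ft; q_4 = 0.83 × 3.99 × 5.95 = 19.70 ft³/s
w_5 = (38.4 − 28.9)/2 = 4.75 ft; q_5 = 0.63 × 1.44 × 4.75 = 4.309 ft³/s
Q = Σ qᵢ = 113.7 ft³/s

114 ft³/s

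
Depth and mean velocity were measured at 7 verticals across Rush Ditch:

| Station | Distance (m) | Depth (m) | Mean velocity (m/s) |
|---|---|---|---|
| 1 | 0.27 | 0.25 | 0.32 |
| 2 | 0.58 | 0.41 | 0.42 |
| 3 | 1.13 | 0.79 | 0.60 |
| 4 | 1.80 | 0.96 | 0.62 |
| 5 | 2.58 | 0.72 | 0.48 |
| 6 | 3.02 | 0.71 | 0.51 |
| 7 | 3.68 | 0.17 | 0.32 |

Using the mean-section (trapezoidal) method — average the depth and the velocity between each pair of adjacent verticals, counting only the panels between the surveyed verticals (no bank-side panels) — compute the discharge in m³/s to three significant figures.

Panel 1-2: Δb = 0.31 m, d̄ = (0.25+0.41)/2 = 0.33, v̄ = (0.32+0.42)/2 = 0.37 → q = 0.31×0.33×0.37 = 0.03785 m³/s
Panel 2-3: Δb = 0.55 m, d̄ = (0.41+0.79)/2 = 0.6, v̄ = (0.42+0.60)/2 = 0.51 → q = 0.55×0.6×0.51 = 0.1683 m³/s
Panel 3-4: Δb = 0.67 m, d̄ = (0.79+0.96)/2 = 0.875, v̄ = (0.60+0.62)/2 = 0.61 → q = 0.67×0.875×0.61 = 0.3576 m³/s
Panel 4-5: Δb = 0.78 m, d̄ = (0.96+0.72)/2 = 0.84, v̄ = (0.62+0.48)/2 = 0.55 → q = 0.78×0.84×0.55 = 0.3604 m³/s
Panel 5-6: Δb = 0.44 m, d̄ = (0.72+0.71)/2 = 0.715, v̄ = (0.48+0.51)/2 = 0.495 → q = 0.44×0.715×0.495 = 0.1557 m³/s
Panel 6-7: Δb = 0.66 m, d̄ = (0.71+0.17)/2 = 0.44, v̄ = (0.51+0.32)/2 = 0.415 → q = 0.66×0.44×0.415 = 0.1205 m³/s
Q = Σ q = 1.200 m³/s

1.20 m³/s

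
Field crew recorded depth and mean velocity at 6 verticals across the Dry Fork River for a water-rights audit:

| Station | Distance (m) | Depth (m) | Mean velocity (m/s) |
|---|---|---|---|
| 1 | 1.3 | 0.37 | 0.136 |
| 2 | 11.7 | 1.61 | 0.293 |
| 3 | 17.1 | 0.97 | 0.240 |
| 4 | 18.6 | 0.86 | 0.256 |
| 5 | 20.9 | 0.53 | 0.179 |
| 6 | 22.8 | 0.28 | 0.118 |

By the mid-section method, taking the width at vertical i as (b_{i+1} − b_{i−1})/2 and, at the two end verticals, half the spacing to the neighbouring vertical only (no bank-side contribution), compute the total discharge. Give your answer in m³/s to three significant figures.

5.44 m³/s

w_1 = (11.7 − 1.3)/2 = 5.2 m; q_1 = 0.136 × 0.37 × 5.2 = 0.2617 m³/s
w_2 = (17.1 − 1.3)/2 = 7.9 m; q_2 = 0.293 × 1.61 × 7.9 = 3.727 m³/s
w_3 = (18.6 − 11.7)/2 = 3.45 m; q_3 = 0.240 × 0.97 × 3.45 = 0.8032 m³/s
w_4 = (20.9 − 17.1)/2 = 1.9 m; q_4 = 0.256 × 0.86 × 1.9 = 0.4183 m³/s
w_5 = (22.8 − 18.6)/2 = 2.1 m; q_5 = 0.179 × 0.53 × 2.1 = 0.1992 m³/s
w_6 = (22.8 − 20.9)/2 = 0.95 m; q_6 = 0.118 × 0.28 × 0.95 = 0.03139 m³/s
Q = Σ qᵢ = 5.440 m³/s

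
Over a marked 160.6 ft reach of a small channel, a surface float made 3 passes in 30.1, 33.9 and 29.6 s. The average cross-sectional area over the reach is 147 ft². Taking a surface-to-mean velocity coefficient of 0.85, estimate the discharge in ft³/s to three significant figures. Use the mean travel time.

t̄ = (30.1 + 33.9 + 29.6) / 3 = 31.2 s
v_surface = L / t̄ = 160.6 / 31.2 = 5.147 ft/s
v_mean = 0.85 × 5.147 = 4.375 ft/s
Q = A × v_mean = 147 × 4.375 = 643.2 ft³/s

643 ft³/s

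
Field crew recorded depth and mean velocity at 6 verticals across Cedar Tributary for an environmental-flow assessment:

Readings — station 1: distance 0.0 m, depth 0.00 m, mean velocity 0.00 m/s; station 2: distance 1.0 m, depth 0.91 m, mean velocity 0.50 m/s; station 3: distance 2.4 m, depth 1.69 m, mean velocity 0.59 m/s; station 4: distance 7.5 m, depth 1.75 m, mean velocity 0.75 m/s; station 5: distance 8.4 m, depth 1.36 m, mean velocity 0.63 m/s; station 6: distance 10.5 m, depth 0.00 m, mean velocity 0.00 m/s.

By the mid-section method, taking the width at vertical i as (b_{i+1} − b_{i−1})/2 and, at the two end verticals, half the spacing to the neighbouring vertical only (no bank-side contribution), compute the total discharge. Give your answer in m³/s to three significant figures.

w_2 = (2.4 − 0.0)/2 = 1.2 m; q_2 = 0.50 × 0.91 × 1.2 = 0.5460 m³/s
w_3 = (7.5 − 1.0)/2 = 3.25 m; q_3 = 0.59 × 1.69 × 3.25 = 3.241 m³/s
w_4 = (8.4 − 2.4)/2 = 3 m; q_4 = 0.75 × 1.75 × 3 = 3.938 m³/s
w_5 = (10.5 − 7.5)/2 = 1.5 m; q_5 = 0.63 × 1.36 × 1.5 = 1.285 m³/s
Stations 1, 6 contribute zero (depth or velocity is 0).
Q = Σ qᵢ = 9.009 m³/s

9.01 m³/s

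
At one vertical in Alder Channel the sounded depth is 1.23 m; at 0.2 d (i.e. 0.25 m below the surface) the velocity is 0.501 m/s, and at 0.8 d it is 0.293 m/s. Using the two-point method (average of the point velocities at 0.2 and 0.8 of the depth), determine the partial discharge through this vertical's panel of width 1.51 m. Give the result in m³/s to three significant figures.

v̄ = (0.501 + 0.293) / 2 = 0.3970 m/s
q = v̄ × d × w = 0.3970 × 1.23 × 1.51 = 0.7373 m³/s

0.737 m³/s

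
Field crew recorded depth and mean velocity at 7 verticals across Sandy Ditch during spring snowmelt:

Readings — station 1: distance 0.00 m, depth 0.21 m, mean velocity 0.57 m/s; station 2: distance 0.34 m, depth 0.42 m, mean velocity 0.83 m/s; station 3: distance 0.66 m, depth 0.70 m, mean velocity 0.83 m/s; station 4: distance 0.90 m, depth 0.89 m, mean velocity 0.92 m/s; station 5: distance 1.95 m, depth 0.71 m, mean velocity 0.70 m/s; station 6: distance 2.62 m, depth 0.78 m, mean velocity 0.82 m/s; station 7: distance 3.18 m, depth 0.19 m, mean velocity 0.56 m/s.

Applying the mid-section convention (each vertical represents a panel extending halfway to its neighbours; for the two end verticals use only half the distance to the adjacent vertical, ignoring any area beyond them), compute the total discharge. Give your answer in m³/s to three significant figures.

1.68 m³/s

w_1 = (0.34 − 0.00)/2 = 0.17 m; q_1 = 0.57 × 0.21 × 0.17 = 0.02035 m³/s
w_2 = (0.66 − 0.00)/2 = 0.33 m; q_2 = 0.83 × 0.42 × 0.33 = 0.1150 m³/s
w_3 = (0.90 − 0.34)/2 = 0.28 m; q_3 = 0.83 × 0.70 × 0.28 = 0.1627 m³/s
w_4 = (1.95 − 0.66)/2 = 0.645 m; q_4 = 0.92 × 0.89 × 0.645 = 0.5281 m³/s
w_5 = (2.62 − 0.90)/2 = 0.86 m; q_5 = 0.70 × 0.71 × 0.86 = 0.4274 m³/s
w_6 = (3.18 − 1.95)/2 = 0.615 m; q_6 = 0.82 × 0.78 × 0.615 = 0.3934 m³/s
w_7 = (3.18 − 2.62)/2 = 0.28 m; q_7 = 0.56 × 0.19 × 0.28 = 0.02979 m³/s
Q = Σ qᵢ = 1.677 m³/s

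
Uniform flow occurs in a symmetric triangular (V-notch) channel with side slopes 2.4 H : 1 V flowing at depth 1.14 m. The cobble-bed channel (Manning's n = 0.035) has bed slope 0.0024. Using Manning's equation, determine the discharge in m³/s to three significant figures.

A = z·y² = 2.4×1.14² = 3.119 m²
P = 2y√(1+z²) = 2×1.14×√(1+2.4²) = 5.928 m
R = A/P = 3.119/5.928 = 0.5262 m
Q = (1/n)·A·R^(2/3)·S^(1/2) = (1/0.035) × 3.119 × 0.5262^(2/3) × 0.0024^(1/2) = 2.845 m³/s

2.85 m³/s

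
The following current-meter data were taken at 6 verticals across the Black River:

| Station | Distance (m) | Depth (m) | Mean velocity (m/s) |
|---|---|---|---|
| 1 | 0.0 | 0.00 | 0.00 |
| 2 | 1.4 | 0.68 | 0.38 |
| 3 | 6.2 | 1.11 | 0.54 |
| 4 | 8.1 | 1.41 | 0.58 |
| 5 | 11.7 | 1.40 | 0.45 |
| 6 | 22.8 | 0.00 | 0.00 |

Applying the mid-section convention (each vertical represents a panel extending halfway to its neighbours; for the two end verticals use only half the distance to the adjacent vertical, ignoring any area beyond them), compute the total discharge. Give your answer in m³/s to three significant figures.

w_2 = (6.2 − 0.0)/2 = 3.1 m; q_2 = 0.38 × 0.68 × 3.1 = 0.8010 m³/s
w_3 = (8.1 − 1.4)/2 = 3.35 m; q_3 = 0.54 × 1.11 × 3.35 = 2.008 m³/s
w_4 = (11.7 − 6.2)/2 = 2.75 m; q_4 = 0.58 × 1.41 × 2.75 = 2.249 m³/s
w_5 = (22.8 − 8.1)/2 = 7.35 m; q_5 = 0.45 × 1.40 × 7.35 = 4.631 m³/s
Stations 1, 6 contribute zero (depth or velocity is 0).
Q = Σ qᵢ = 9.688 m³/s

9.69 m³/s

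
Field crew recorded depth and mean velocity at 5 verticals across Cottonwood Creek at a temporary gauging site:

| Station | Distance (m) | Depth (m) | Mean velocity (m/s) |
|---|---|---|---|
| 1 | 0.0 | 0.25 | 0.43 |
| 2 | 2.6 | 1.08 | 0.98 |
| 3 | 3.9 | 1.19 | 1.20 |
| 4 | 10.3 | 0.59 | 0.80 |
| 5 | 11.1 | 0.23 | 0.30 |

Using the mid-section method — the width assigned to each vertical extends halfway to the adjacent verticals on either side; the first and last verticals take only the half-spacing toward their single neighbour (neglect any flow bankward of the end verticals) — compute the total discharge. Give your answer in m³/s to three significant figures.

w_1 = (2.6 − 0.0)/2 = 1.3 m; q_1 = 0.43 × 0.25 × 1.3 = 0.1398 m³/s
w_2 = (3.9 − 0.0)/2 = 1.95 m; q_2 = 0.98 × 1.08 × 1.95 = 2.064 m³/s
w_3 = (10.3 − 2.6)/2 = 3.85 m; q_3 = 1.20 × 1.19 × 3.85 = 5.498 m³/s
w_4 = (11.1 − 3.9)/2 = 3.6 m; q_4 = 0.80 × 0.59 × 3.6 = 1.699 m³/s
w_5 = (11.1 − 10.3)/2 = 0.4 m; q_5 = 0.30 × 0.23 × 0.4 = 0.02760 m³/s
Q = Σ qᵢ = 9.428 m³/s

9.43 m³/s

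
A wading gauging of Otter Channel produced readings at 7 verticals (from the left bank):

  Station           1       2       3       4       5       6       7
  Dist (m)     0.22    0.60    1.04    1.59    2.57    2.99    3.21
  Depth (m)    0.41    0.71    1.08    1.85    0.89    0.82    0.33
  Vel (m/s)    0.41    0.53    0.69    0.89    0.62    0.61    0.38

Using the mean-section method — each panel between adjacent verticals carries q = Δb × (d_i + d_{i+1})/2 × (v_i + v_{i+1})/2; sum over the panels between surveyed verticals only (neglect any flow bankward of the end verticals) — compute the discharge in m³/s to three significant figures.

2.27 m³/s

Panel 1-2: Δb = 0.38 m, d̄ = (0.41+0.71)/2 = 0.56, v̄ = (0.41+0.53)/2 = 0.47 → q = 0.38×0.56×0.47 = 0.1000 m³/s
Panel 2-3: Δb = 0.44 m, d̄ = (0.71+1.08)/2 = 0.895, v̄ = (0.53+0.69)/2 = 0.61 → q = 0.44×0.895×0.61 = 0.2402 m³/s
Panel 3-4: Δb = 0.55 m, d̄ = (1.08+1.85)/2 = 1.465, v̄ = (0.69+0.89)/2 = 0.79 → q = 0.55×1.465×0.79 = 0.6365 m³/s
Panel 4-5: Δb = 0.98 m, d̄ = (1.85+0.89)/2 = 1.37, v̄ = (0.89+0.62)/2 = 0.755 → q = 0.98×1.37×0.755 = 1.014 m³/s
Panel 5-6: Δb = 0.42 m, d̄ = (0.89+0.82)/2 = 0.855, v̄ = (0.62+0.61)/2 = 0.615 → q = 0.42×0.855×0.615 = 0.2208 m³/s
Panel 6-7: Δb = 0.22 m, d̄ = (0.82+0.33)/2 = 0.575, v̄ = (0.61+0.38)/2 = 0.495 → q = 0.22×0.575×0.495 = 0.06262 m³/s
Q = Σ q = 2.274 m³/s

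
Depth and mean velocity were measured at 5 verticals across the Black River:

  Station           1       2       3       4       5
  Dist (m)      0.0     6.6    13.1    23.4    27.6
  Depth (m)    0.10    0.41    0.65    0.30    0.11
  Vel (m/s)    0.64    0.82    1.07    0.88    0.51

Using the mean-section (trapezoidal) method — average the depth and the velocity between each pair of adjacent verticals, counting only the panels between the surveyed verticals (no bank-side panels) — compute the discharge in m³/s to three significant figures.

Panel 1-2: Δb = 6.6 m, d̄ = (0.10+0.41)/2 = 0.255, v̄ = (0.64+0.82)/2 = 0.73 → q = 6.6×0.255×0.73 = 1.229 m³/s
Panel 2-3: Δb = 6.5 m, d̄ = (0.41+0.65)/2 = 0.53, v̄ = (0.82+1.07)/2 = 0.945 → q = 6.5×0.53×0.945 = 3.256 m³/s
Panel 3-4: Δb = 10.3 m, d̄ = (0.65+0.30)/2 = 0.475, v̄ = (1.07+0.88)/2 = 0.975 → q = 10.3×0.475×0.975 = 4.770 m³/s
Panel 4-5: Δb = 4.2 m, d̄ = (0.30+0.11)/2 = 0.205, v̄ = (0.88+0.51)/2 = 0.695 → q = 4.2×0.205×0.695 = 0.5984 m³/s
Q = Σ q = 9.853 m³/s

9.85 m³/s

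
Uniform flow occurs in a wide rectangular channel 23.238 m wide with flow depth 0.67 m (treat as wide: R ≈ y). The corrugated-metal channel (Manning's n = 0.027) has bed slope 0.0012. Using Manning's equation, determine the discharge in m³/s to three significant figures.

A = b·y = 23.238 × 0.67 = 15.57 m²
Wide channel: R ≈ y = 0.67 m
Q = (1/n)·A·R^(2/3)·S^(1/2) = (1/0.027) × 15.57 × 0.6700^(2/3) × 0.0012^(1/2) = 15.30 m³/s

15.3 m³/s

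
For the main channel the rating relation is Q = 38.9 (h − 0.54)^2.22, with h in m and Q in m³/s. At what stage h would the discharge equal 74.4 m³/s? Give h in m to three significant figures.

1.88 m

h − h₀ = (Q/C)^(1/b) = (74.4/38.9)^(1/2.22) = 1.339 m
h = 0.54 + 1.339 = 1.879 m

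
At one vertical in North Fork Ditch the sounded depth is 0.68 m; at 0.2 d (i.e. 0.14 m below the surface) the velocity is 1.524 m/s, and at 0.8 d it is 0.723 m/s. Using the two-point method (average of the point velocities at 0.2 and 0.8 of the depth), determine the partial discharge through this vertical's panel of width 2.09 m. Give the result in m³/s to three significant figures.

1.60 m³/s

v̄ = (1.524 + 0.723) / 2 = 1.124 m/s
q = v̄ × d × w = 1.124 × 0.68 × 2.09 = 1.597 m³/s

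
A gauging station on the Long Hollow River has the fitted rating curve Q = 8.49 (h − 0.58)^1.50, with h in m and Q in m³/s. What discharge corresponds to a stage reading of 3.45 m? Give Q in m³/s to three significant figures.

41.3 m³/s

Q = 8.49 × (3.45 − 0.58)^1.50 = 8.49 × 2.87^1.50 = 41.28 m³/s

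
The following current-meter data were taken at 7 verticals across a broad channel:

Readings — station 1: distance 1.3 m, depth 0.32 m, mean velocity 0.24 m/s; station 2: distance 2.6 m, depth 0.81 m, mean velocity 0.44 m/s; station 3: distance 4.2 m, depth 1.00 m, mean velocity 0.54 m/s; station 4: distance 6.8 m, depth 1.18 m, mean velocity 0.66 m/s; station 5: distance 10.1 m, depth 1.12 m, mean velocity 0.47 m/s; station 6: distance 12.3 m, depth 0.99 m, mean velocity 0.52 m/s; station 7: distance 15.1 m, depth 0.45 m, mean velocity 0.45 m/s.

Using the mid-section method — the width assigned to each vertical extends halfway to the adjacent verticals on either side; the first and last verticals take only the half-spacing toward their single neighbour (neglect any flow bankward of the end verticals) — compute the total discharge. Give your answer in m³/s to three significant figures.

7.02 m³/s

w_1 = (2.6 − 1.3)/2 = 0.65 m; q_1 = 0.24 × 0.32 × 0.65 = 0.04992 m³/s
w_2 = (4.2 − 1.3)/2 = 1.45 m; q_2 = 0.44 × 0.81 × 1.45 = 0.5168 m³/s
w_3 = (6.8 − 2.6)/2 = 2.1 m; q_3 = 0.54 × 1.00 × 2.1 = 1.134 m³/s
w_4 = (10.1 − 4.2)/2 = 2.95 m; q_4 = 0.66 × 1.18 × 2.95 = 2.297 m³/s
w_5 = (12.3 − 6.8)/2 = 2.75 m; q_5 = 0.47 × 1.12 × 2.75 = 1.448 m³/s
w_6 = (15.1 − 10.1)/2 = 2.5 m; q_6 = 0.52 × 0.99 × 2.5 = 1.287 m³/s
w_7 = (15.1 − 12.3)/2 = 1.4 m; q_7 = 0.45 × 0.45 × 1.4 = 0.2835 m³/s
Q = Σ qᵢ = 7.016 m³/s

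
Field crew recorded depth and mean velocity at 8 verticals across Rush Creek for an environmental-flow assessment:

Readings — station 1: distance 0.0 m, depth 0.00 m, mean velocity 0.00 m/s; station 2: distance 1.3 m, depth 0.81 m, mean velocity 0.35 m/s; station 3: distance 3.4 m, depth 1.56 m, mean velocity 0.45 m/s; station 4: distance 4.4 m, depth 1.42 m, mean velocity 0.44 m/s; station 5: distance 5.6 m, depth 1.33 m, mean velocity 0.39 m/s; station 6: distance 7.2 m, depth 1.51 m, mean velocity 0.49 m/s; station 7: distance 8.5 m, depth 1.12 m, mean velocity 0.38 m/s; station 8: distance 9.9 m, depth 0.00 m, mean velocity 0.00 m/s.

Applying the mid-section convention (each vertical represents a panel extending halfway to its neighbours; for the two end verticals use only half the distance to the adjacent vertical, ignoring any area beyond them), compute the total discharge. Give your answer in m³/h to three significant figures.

w_2 = (3.4 − 0.0)/2 = 1.7 m; q_2 = 0.35 × 0.81 × 1.7 = 0.4820 m³/s
w_3 = (4.4 − 1.3)/2 = 1.55 m; q_3 = 0.45 × 1.56 × 1.55 = 1.088 m³/s
w_4 = (5.6 − 3.4)/2 = 1.1 m; q_4 = 0.44 × 1.42 × 1.1 = 0.6873 m³/s
w_5 = (7.2 − 4.4)/2 = 1.4 m; q_5 = 0.39 × 1.33 × 1.4 = 0.7262 m³/s
w_6 = (8.5 − 5.6)/2 = 1.45 m; q_6 = 0.49 × 1.51 × 1.45 = 1.073 m³/s
w_7 = (9.9 − 7.2)/2 = 1.35 m; q_7 = 0.38 × 1.12 × 1.35 = 0.5746 m³/s
Stations 1, 8 contribute zero (depth or velocity is 0).
Q = Σ qᵢ = 4.631 m³/s
= 4.631 × 3600 = 16670 m³/h

16700 m³/h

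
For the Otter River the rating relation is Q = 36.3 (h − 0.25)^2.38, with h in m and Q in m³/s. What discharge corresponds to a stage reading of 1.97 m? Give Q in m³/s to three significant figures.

132 m³/s

Q = 36.3 × (1.97 − 0.25)^2.38 = 36.3 × 1.72^2.38 = 132.0 m³/s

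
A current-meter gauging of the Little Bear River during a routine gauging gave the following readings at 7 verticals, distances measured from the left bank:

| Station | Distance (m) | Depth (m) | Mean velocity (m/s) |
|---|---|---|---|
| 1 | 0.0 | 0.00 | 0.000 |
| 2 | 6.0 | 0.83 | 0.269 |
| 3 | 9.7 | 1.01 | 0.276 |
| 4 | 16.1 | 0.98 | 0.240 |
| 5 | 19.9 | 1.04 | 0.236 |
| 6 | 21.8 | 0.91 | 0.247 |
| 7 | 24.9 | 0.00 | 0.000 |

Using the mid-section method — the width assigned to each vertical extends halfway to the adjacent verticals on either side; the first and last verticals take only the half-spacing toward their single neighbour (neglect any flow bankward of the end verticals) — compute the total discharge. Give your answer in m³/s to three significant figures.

4.95 m³/s

w_2 = (9.7 − 0.0)/2 = 4.85 m; q_2 = 0.269 × 0.83 × 4.85 = 1.083 m³/s
w_3 = (16.1 − 6.0)/2 = 5.05 m; q_3 = 0.276 × 1.01 × 5.05 = 1.408 m³/s
w_4 = (19.9 − 9.7)/2 = 5.1 m; q_4 = 0.240 × 0.98 × 5.1 = 1.200 m³/s
w_5 = (21.8 − 16.1)/2 = 2.85 m; q_5 = 0.236 × 1.04 × 2.85 = 0.6995 m³/s
w_6 = (24.9 − 19.9)/2 = 2.5 m; q_6 = 0.247 × 0.91 × 2.5 = 0.5619 m³/s
Stations 1, 7 contribute zero (depth or velocity is 0).
Q = Σ qᵢ = 4.952 m³/s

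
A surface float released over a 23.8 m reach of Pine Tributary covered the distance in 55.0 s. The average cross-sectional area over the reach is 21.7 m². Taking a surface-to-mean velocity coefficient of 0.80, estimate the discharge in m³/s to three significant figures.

v_surface = L / t̄ = 23.8 / 55 = 0.4327 m/s
v_mean = 0.80 × 0.4327 = 0.3462 m/s
Q = A × v_mean = 21.7 × 0.3462 = 7.512 m³/s

7.51 m³/s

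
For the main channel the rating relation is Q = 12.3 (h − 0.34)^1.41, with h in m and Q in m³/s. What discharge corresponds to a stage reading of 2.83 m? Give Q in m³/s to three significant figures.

44.5 m³/s

Q = 12.3 × (2.83 − 0.34)^1.41 = 12.3 × 2.49^1.41 = 44.52 m³/s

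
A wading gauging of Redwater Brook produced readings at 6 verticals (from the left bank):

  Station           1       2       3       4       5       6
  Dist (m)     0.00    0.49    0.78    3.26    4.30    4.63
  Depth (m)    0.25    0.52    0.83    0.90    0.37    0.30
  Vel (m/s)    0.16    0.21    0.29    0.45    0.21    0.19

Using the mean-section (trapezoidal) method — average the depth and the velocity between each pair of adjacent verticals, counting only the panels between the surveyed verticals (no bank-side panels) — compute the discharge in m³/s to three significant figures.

Panel 1-2: Δb = 0.49 m, d̄ = (0.25+0.52)/2 = 0.385, v̄ = (0.16+0.21)/2 = 0.185 → q = 0.49×0.385×0.185 = 0.03490 m³/s
Panel 2-3: Δb = 0.29 m, d̄ = (0.52+0.83)/2 = 0.675, v̄ = (0.21+0.29)/2 = 0.25 → q = 0.29×0.675×0.25 = 0.04894 m³/s
Panel 3-4: Δb = 2.48 m, d̄ = (0.83+0.90)/2 = 0.865, v̄ = (0.29+0.45)/2 = 0.37 → q = 2.48×0.865×0.37 = 0.7937 m³/s
Panel 4-5: Δb = 1.04 m, d̄ = (0.90+0.37)/2 = 0.635, v̄ = (0.45+0.21)/2 = 0.33 → q = 1.04×0.635×0.33 = 0.2179 m³/s
Panel 5-6: Δb = 0.33 m, d̄ = (0.37+0.30)/2 = 0.335, v̄ = (0.21+0.19)/2 = 0.2 → q = 0.33×0.335×0.2 = 0.02211 m³/s
Q = Σ q = 1.118 m³/s

1.12 m³/s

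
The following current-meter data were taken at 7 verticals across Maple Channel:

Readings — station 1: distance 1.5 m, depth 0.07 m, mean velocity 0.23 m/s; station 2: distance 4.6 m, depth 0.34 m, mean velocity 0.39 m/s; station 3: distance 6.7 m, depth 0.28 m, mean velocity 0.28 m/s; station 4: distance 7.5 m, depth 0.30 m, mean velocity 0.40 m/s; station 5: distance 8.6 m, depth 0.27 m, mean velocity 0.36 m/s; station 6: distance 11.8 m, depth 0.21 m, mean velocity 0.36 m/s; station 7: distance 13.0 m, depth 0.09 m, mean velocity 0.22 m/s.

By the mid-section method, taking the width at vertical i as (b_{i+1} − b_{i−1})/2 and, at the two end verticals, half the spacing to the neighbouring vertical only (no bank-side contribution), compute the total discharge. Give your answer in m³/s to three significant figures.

w_1 = (4.6 − 1.5)/2 = 1.55 m; q_1 = 0.23 × 0.07 × 1.55 = 0.02496 m³/s
w_2 = (6.7 − 1.5)/2 = 2.6 m; q_2 = 0.39 × 0.34 × 2.6 = 0.3448 m³/s
w_3 = (7.5 − 4.6)/2 = 1.45 m; q_3 = 0.28 × 0.28 × 1.45 = 0.1137 m³/s
w_4 = (8.6 − 6.7)/2 = 0.95 m; q_4 = 0.40 × 0.30 × 0.95 = 0.1140 m³/s
w_5 = (11.8 − 7.5)/2 = 2.15 m; q_5 = 0.36 × 0.27 × 2.15 = 0.2090 m³/s
w_6 = (13.0 − 8.6)/2 = 2.2 m; q_6 = 0.36 × 0.21 × 2.2 = 0.1663 m³/s
w_7 = (13.0 − 11.8)/2 = 0.6 m; q_7 = 0.22 × 0.09 × 0.6 = 0.01188 m³/s
Q = Σ qᵢ = 0.9846 m³/s

0.985 m³/s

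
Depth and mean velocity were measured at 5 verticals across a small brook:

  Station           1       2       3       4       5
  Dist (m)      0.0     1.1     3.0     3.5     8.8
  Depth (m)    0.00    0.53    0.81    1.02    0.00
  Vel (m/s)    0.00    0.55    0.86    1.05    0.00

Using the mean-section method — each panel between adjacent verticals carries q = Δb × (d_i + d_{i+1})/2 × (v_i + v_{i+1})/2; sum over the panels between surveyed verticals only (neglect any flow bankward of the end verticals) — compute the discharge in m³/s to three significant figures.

Panel 1-2: Δb = 1.1 m, d̄ = (0.00+0.53)/2 = 0.265, v̄ = (0.00+0.55)/2 = 0.275 → q = 1.1×0.265×0.275 = 0.08016 m³/s
Panel 2-3: Δb = 1.9 m, d̄ = (0.53+0.81)/2 = 0.67, v̄ = (0.55+0.86)/2 = 0.705 → q = 1.9×0.67×0.705 = 0.8975 m³/s
Panel 3-4: Δb = 0.5 m, d̄ = (0.81+1.02)/2 = 0.915, v̄ = (0.86+1.05)/2 = 0.955 → q = 0.5×0.915×0.955 = 0.4369 m³/s
Panel 4-5: Δb = 5.3 m, d̄ = (1.02+0.00)/2 = 0.51, v̄ = (1.05+0.00)/2 = 0.525 → q = 5.3×0.51×0.525 = 1.419 m³/s
Q = Σ q = 2.834 m³/s

2.83 m³/s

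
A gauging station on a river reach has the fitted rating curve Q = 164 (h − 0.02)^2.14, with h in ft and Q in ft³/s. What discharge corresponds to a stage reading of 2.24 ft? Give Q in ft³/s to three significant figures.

904 ft³/s

Q = 164 × (2.24 − 0.02)^2.14 = 164 × 2.22^2.14 = 903.7 ft³/s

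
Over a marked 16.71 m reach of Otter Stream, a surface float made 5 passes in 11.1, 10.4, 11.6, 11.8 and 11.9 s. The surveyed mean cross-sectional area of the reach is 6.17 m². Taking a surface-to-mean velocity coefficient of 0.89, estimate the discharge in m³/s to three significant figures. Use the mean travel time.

t̄ = (11.1 + 10.4 + 11.6 + 11.8 + 11.9) / 5 = 11.36 s
v_surface = L / t̄ = 16.71 / 11.36 = 1.471 m/s
v_mean = 0.89 × 1.471 = 1.309 m/s
Q = A × v_mean = 6.17 × 1.309 = 8.077 m³/s

8.08 m³/s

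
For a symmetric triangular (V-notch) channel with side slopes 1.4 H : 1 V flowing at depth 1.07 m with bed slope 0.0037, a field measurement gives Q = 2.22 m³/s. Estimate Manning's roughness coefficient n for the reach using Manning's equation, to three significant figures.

A = z·y² = 1.4×1.07² = 1.603 m²
P = 2y√(1+z²) = 2×1.07×√(1+1.4²) = 3.682 m
R = A/P = 1.603/3.682 = 0.4353 m
n = (1/Q)·A·R^(2/3)·S^(1/2) = (1/2.22) × 1.603 × 0.5744 × 0.06083 = 0.02523

0.0252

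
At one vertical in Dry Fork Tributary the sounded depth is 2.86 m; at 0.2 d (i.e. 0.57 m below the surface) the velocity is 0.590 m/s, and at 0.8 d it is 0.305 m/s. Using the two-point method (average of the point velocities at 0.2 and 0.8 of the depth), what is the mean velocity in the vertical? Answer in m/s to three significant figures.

v̄ = (0.590 + 0.305) / 2 = 0.4475 m/s

0.448 m/s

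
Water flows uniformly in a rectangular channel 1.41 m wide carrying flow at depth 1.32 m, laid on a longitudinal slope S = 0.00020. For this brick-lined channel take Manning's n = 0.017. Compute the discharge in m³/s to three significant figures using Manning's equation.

0.922 m³/s

A = b·y = 1.41 × 1.32 = 1.861 m²
P = b + 2y = 1.41 + 2×1.32 = 4.050 m
R = A/P = 1.861/4.050 = 0.4596 m
Q = (1/n)·A·R^(2/3)·S^(1/2) = (1/0.017) × 1.861 × 0.4596^(2/3) × 0.00020^(1/2) = 0.9220 m³/s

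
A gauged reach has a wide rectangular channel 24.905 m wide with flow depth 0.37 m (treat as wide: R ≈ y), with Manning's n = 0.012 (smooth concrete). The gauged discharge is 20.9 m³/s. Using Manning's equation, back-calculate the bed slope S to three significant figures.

A = b·y = 24.905 × 0.37 = 9.215 m²
Wide channel: R ≈ y = 0.37 m
S = (Q·n / (1·A·R^(2/3)))² = (20.9×0.012 / (1×9.215×0.5154))² = 0.002789

0.00279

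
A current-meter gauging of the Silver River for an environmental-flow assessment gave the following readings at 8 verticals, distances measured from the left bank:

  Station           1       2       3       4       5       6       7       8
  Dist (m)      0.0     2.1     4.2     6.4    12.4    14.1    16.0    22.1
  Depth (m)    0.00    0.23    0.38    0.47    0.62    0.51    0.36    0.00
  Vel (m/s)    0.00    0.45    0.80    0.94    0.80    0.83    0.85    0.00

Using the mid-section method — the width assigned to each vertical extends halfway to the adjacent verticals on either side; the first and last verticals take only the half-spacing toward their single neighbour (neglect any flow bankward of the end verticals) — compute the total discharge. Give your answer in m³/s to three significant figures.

6.58 m³/s

w_2 = (4.2 − 0.0)/2 = 2.1 m; q_2 = 0.45 × 0.23 × 2.1 = 0.2174 m³/s
w_3 = (6.4 − 2.1)/2 = 2.15 m; q_3 = 0.80 × 0.38 × 2.15 = 0.6536 m³/s
w_4 = (12.4 − 4.2)/2 = 4.1 m; q_4 = 0.94 × 0.47 × 4.1 = 1.811 m³/s
w_5 = (14.1 − 6.4)/2 = 3.85 m; q_5 = 0.80 × 0.62 × 3.85 = 1.910 m³/s
w_6 = (16.0 − 12.4)/2 = 1.8 m; q_6 = 0.83 × 0.51 × 1.8 = 0.7619 m³/s
w_7 = (22.1 − 14.1)/2 = 4 m; q_7 = 0.85 × 0.36 × 4 = 1.224 m³/s
Stations 1, 8 contribute zero (depth or velocity is 0).
Q = Σ qᵢ = 6.578 m³/s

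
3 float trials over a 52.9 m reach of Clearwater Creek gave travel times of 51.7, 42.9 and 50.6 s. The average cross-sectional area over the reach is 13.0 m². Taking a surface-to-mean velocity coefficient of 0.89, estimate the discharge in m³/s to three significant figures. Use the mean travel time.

t̄ = (51.7 + 42.9 + 50.6) / 3 = 48.4 s
v_surface = L / t̄ = 52.9 / 48.4 = 1.093 m/s
v_mean = 0.89 × 1.093 = 0.9727 m/s
Q = A × v_mean = 13.0 × 0.9727 = 12.65 m³/s

12.6 m³/s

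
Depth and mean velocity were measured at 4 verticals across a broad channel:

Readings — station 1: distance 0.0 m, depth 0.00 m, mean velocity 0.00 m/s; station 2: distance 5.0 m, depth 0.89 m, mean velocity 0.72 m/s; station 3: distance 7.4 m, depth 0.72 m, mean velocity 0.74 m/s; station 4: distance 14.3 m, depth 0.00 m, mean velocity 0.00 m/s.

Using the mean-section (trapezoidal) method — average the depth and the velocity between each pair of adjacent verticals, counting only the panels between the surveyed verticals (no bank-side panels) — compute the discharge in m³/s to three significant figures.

3.13 m³/s

Panel 1-2: Δb = 5 m, d̄ = (0.00+0.89)/2 = 0.445, v̄ = (0.00+0.72)/2 = 0.36 → q = 5×0.445×0.36 = 0.8010 m³/s
Panel 2-3: Δb = 2.4 m, d̄ = (0.89+0.72)/2 = 0.805, v̄ = (0.72+0.74)/2 = 0.73 → q = 2.4×0.805×0.73 = 1.410 m³/s
Panel 3-4: Δb = 6.9 m, d̄ = (0.72+0.00)/2 = 0.36, v̄ = (0.74+0.00)/2 = 0.37 → q = 6.9×0.36×0.37 = 0.9191 m³/s
Q = Σ q = 3.130 m³/s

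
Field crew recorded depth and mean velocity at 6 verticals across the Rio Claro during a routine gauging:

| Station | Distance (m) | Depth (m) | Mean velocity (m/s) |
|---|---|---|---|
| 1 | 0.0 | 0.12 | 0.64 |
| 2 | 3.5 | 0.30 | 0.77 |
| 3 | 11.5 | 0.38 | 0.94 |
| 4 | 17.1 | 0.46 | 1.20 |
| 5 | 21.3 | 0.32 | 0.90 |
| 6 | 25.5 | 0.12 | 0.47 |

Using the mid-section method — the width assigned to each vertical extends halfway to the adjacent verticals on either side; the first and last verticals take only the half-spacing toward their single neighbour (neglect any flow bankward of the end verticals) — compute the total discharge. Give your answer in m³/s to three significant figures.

7.92 m³/s

w_1 = (3.5 − 0.0)/2 = 1.75 m; q_1 = 0.64 × 0.12 × 1.75 = 0.1344 m³/s
w_2 = (11.5 − 0.0)/2 = 5.75 m; q_2 = 0.77 × 0.30 × 5.75 = 1.328 m³/s
w_3 = (17.1 − 3.5)/2 = 6.8 m; q_3 = 0.94 × 0.38 × 6.8 = 2.429 m³/s
w_4 = (21.3 − 11.5)/2 = 4.9 m; q_4 = 1.20 × 0.46 × 4.9 = 2.705 m³/s
w_5 = (25.5 − 17.1)/2 = 4.2 m; q_5 = 0.90 × 0.32 × 4.2 = 1.210 m³/s
w_6 = (25.5 − 21.3)/2 = 2.1 m; q_6 = 0.47 × 0.12 × 2.1 = 0.1184 m³/s
Q = Σ qᵢ = 7.924 m³/s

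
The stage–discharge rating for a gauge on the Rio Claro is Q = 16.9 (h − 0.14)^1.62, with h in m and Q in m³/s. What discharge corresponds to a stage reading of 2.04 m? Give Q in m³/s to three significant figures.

Q = 16.9 × (2.04 − 0.14)^1.62 = 16.9 × 1.9^1.62 = 47.80 m³/s

47.8 m³/s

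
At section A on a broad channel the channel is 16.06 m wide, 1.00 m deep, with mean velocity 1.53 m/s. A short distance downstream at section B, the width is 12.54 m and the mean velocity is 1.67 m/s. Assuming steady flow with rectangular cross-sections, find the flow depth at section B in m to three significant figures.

Q = A₁V₁ = (16.06×1.00) × 1.53 = 24.57 m³/s
d₂ = Q/(b₂ V₂) = 24.57/(12.54×1.67) = 1.173 m

1.17 m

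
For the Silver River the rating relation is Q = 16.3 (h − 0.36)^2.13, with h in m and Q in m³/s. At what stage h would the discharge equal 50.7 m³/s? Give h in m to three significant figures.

2.06 m

h − h₀ = (Q/C)^(1/b) = (50.7/16.3)^(1/2.13) = 1.704 m
h = 0.36 + 1.704 = 2.064 m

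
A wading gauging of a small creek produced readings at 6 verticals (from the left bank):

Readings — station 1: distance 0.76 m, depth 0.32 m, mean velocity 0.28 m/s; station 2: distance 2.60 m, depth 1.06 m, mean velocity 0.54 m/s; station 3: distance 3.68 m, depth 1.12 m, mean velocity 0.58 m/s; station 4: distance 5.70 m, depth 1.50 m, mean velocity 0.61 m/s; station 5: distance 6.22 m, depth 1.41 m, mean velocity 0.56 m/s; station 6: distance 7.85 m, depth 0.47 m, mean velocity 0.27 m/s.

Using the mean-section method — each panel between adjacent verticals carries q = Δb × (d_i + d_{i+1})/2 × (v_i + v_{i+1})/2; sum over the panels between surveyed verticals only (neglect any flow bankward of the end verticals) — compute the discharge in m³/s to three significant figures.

Panel 1-2: Δb = 1.84 m, d̄ = (0.32+1.06)/2 = 0.69, v̄ = (0.28+0.54)/2 = 0.41 → q = 1.84×0.69×0.41 = 0.5205 m³/s
Panel 2-3: Δb = 1.08 m, d̄ = (1.06+1.12)/2 = 1.09, v̄ = (0.54+0.58)/2 = 0.56 → q = 1.08×1.09×0.56 = 0.6592 m³/s
Panel 3-4: Δb = 2.02 m, d̄ = (1.12+1.50)/2 = 1.31, v̄ = (0.58+0.61)/2 = 0.595 → q = 2.02×1.31×0.595 = 1.574 m³/s
Panel 4-5: Δb = 0.52 m, d̄ = (1.50+1.41)/2 = 1.455, v̄ = (0.61+0.56)/2 = 0.585 → q = 0.52×1.455×0.585 = 0.4426 m³/s
Panel 5-6: Δb = 1.63 m, d̄ = (1.41+0.47)/2 = 0.94, v̄ = (0.56+0.27)/2 = 0.415 → q = 1.63×0.94×0.415 = 0.6359 m³/s
Q = Σ q = 3.833 m³/s

3.83 m³/s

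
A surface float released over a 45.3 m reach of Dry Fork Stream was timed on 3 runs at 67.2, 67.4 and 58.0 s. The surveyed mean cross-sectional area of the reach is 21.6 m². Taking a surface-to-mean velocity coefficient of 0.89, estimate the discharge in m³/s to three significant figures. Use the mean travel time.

t̄ = (67.2 + 67.4 + 58.0) / 3 = 64.2 s
v_surface = L / t̄ = 45.3 / 64.2 = 0.7056 m/s
v_mean = 0.89 × 0.7056 = 0.6280 m/s
Q = A × v_mean = 21.6 × 0.6280 = 13.56 m³/s

13.6 m³/s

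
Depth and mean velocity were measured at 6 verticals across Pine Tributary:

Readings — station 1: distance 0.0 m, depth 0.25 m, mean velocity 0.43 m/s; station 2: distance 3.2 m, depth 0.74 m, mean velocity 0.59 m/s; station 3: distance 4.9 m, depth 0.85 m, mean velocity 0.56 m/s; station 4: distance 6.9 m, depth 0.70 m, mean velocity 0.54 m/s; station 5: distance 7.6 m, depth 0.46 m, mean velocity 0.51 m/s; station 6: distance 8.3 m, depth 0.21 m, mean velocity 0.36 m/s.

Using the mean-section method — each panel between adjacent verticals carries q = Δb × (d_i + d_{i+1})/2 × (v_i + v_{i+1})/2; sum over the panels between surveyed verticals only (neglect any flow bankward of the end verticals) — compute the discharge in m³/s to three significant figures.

2.75 m³/s

Panel 1-2: Δb = 3.2 m, d̄ = (0.25+0.74)/2 = 0.495, v̄ = (0.43+0.59)/2 = 0.51 → q = 3.2×0.495×0.51 = 0.8078 m³/s
Panel 2-3: Δb = 1.7 m, d̄ = (0.74+0.85)/2 = 0.795, v̄ = (0.59+0.56)/2 = 0.575 → q = 1.7×0.795×0.575 = 0.7771 m³/s
Panel 3-4: Δb = 2 m, d̄ = (0.85+0.70)/2 = 0.775, v̄ = (0.56+0.54)/2 = 0.55 → q = 2×0.775×0.55 = 0.8525 m³/s
Panel 4-5: Δb = 0.7 m, d̄ = (0.70+0.46)/2 = 0.58, v̄ = (0.54+0.51)/2 = 0.525 → q = 0.7×0.58×0.525 = 0.2132 m³/s
Panel 5-6: Δb = 0.7 m, d̄ = (0.46+0.21)/2 = 0.335, v̄ = (0.51+0.36)/2 = 0.435 → q = 0.7×0.335×0.435 = 0.1020 m³/s
Q = Σ q = 2.753 m³/s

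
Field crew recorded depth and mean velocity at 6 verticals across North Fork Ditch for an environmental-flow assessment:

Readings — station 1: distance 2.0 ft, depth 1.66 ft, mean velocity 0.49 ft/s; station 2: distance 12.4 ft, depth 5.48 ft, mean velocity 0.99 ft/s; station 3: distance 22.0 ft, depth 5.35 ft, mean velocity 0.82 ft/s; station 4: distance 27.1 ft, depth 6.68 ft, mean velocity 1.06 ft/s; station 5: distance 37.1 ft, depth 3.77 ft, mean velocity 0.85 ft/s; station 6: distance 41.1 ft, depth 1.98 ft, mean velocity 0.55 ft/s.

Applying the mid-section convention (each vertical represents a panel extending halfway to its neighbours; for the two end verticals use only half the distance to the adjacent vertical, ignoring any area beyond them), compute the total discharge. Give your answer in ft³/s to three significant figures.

w_1 = (12.4 − 2.0)/2 = 5.2 ft; q_1 = 0.49 × 1.66 × 5.2 = 4.230 ft³/s
w_2 = (22.0 − 2.0)/2 = 10 ft; q_2 = 0.99 × 5.48 × 10 = 54.25 ft³/s
w_3 = (27.1 − 12.4)/2 = 7.35 ft; q_3 = 0.82 × 5.35 × 7.35 = 32.24 ft³/s
w_4 = (37.1 − 22.0)/2 = 7.55 ft; q_4 = 1.06 × 6.68 × 7.55 = 53.46 ft³/s
w_5 = (41.1 − 27.1)/2 = 7 ft; q_5 = 0.85 × 3.77 × 7 = 22.43 ft³/s
w_6 = (41.1 − 37.1)/2 = 2 ft; q_6 = 0.55 × 1.98 × 2 = 2.178 ft³/s
Q = Σ qᵢ = 168.8 ft³/s

169 ft³/s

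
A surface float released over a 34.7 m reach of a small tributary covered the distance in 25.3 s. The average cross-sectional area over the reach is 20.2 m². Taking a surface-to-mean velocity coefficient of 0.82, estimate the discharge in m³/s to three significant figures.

v_surface = L / t̄ = 34.7 / 25.3 = 1.372 m/s
v_mean = 0.82 × 1.372 = 1.125 m/s
Q = A × v_mean = 20.2 × 1.125 = 22.72 m³/s

22.7 m³/s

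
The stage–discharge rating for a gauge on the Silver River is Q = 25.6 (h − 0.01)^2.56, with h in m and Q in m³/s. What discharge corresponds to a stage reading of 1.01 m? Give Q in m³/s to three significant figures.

Q = 25.6 × (1.01 − 0.01)^2.56 = 25.6 × 1^2.56 = 25.60 m³/s

25.6 m³/s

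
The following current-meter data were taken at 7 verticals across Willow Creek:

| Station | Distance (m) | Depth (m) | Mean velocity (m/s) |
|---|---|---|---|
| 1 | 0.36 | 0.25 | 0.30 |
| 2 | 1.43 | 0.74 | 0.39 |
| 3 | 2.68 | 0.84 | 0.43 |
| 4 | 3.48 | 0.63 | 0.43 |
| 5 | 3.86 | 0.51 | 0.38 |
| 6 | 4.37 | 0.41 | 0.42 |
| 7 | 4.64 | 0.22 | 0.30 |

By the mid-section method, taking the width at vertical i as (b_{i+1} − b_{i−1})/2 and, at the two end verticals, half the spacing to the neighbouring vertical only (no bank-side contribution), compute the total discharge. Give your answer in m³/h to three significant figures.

3840 m³/h

w_1 = (1.43 − 0.36)/2 = 0.535 m; q_1 = 0.30 × 0.25 × 0.535 = 0.04013 m³/s
w_2 = (2.68 − 0.36)/2 = 1.16 m; q_2 = 0.39 × 0.74 × 1.16 = 0.3348 m³/s
w_3 = (3.48 − 1.43)/2 = 1.025 m; q_3 = 0.43 × 0.84 × 1.025 = 0.3702 m³/s
w_4 = (3.86 − 2.68)/2 = 0.59 m; q_4 = 0.43 × 0.63 × 0.59 = 0.1598 m³/s
w_5 = (4.37 − 3.48)/2 = 0.445 m; q_5 = 0.38 × 0.51 × 0.445 = 0.08624 m³/s
w_6 = (4.64 − 3.86)/2 = 0.39 m; q_6 = 0.42 × 0.41 × 0.39 = 0.06716 m³/s
w_7 = (4.64 − 4.37)/2 = 0.135 m; q_7 = 0.30 × 0.22 × 0.135 = 0.008910 m³/s
Q = Σ qᵢ = 1.067 m³/s
= 1.067 × 3600 = 3842 m³/h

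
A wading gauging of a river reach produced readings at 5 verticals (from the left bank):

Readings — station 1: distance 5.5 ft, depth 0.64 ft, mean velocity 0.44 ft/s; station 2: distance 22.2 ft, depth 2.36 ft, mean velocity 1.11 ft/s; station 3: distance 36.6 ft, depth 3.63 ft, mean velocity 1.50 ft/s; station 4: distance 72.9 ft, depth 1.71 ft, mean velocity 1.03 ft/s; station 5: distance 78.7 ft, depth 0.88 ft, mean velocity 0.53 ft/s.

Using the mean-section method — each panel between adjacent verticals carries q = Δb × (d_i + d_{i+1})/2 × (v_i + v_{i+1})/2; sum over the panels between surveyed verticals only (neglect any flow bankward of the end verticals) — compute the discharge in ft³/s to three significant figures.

204 ft³/s

Panel 1-2: Δb = 16.7 ft, d̄ = (0.64+2.36)/2 = 1.5, v̄ = (0.44+1.11)/2 = 0.775 → q = 16.7×1.5×0.775 = 19.41 ft³/s
Panel 2-3: Δb = 14.4 ft, d̄ = (2.36+3.63)/2 = 2.995, v̄ = (1.11+1.50)/2 = 1.305 → q = 14.4×2.995×1.305 = 56.28 ft³/s
Panel 3-4: Δb = 36.3 ft, d̄ = (3.63+1.71)/2 = 2.67, v̄ = (1.50+1.03)/2 = 1.265 → q = 36.3×2.67×1.265 = 122.6 ft³/s
Panel 4-5: Δb = 5.8 ft, d̄ = (1.71+0.88)/2 = 1.295, v̄ = (1.03+0.53)/2 = 0.78 → q = 5.8×1.295×0.78 = 5.859 ft³/s
Q = Σ q = 204.2 ft³/s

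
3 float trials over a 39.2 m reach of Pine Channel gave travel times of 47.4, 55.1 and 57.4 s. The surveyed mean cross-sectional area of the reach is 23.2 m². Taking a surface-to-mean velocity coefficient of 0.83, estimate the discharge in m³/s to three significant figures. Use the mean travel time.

14.2 m³/s

t̄ = (47.4 + 55.1 + 57.4) / 3 = 53.3 s
v_surface = L / t̄ = 39.2 / 53.3 = 0.7355 m/s
v_mean = 0.83 × 0.7355 = 0.6104 m/s
Q = A × v_mean = 23.2 × 0.6104 = 14.16 m³/s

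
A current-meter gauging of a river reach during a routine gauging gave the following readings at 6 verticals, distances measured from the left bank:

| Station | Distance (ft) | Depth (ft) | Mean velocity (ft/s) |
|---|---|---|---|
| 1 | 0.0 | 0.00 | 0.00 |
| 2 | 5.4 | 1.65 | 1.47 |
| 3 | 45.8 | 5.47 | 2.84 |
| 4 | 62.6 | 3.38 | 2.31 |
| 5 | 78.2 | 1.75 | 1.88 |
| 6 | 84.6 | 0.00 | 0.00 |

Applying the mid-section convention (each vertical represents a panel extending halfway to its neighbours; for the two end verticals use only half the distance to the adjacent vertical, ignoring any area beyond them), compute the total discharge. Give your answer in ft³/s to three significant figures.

663 ft³/s

w_2 = (45.8 − 0.0)/2 = 22.9 ft; q_2 = 1.47 × 1.65 × 22.9 = 55.54 ft³/s
w_3 = (62.6 − 5.4)/2 = 28.6 ft; q_3 = 2.84 × 5.47 × 28.6 = 444.3 ft³/s
w_4 = (78.2 − 45.8)/2 = 16.2 ft; q_4 = 2.31 × 3.38 × 16.2 = 126.5 ft³/s
w_5 = (84.6 − 62.6)/2 = 11 ft; q_5 = 1.88 × 1.75 × 11 = 36.19 ft³/s
Stations 1, 6 contribute zero (depth or velocity is 0).
Q = Σ qᵢ = 662.5 ft³/s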